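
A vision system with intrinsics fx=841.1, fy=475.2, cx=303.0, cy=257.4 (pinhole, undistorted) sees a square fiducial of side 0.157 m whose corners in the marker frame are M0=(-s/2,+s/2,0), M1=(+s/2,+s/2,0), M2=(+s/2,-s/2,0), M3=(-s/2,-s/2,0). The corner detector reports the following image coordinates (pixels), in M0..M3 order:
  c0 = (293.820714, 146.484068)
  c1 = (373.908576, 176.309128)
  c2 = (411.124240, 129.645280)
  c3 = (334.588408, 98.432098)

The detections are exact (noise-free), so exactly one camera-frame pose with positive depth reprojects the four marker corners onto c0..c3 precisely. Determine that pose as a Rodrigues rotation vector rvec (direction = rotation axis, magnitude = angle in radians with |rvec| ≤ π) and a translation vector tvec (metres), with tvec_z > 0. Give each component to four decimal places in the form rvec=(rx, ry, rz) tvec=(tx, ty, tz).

Intrinsics K: fx=841.1, fy=475.2, cx=303.0, cy=257.4
Marker side s = 0.157 m; corners in marker frame (Z=0):
  M0 = (-0.0785, +0.0785, 0)
  M1 = (+0.0785, +0.0785, 0)
  M2 = (+0.0785, -0.0785, 0)
  M3 = (-0.0785, -0.0785, 0)
Detected image corners:
  c0 = (293.820714, 146.484068) px
  c1 = (373.908576, 176.309128) px
  c2 = (411.124240, 129.645280) px
  c3 = (334.588408, 98.432098) px
Planar DLT: solve 8×8 A·h = b for H (H[2,2]=1):
  H  [+598.42189 -300.52346 +354.45522]
  H  [+233.31785 +281.11495 +137.78005]
  H  [+0.28230 -0.14835 +1.00000]
B = K⁻¹H; ‖b₁‖=0.752210, ‖b₂‖=0.752210; λ = 2/(‖b₁‖+‖b₂‖) = 1.329416, sign → tz>0 ⇒ λ=+1.329416
r₁ = λ·B[:,0] = (+0.81065,+0.44945,+0.37529); r₂ = λ·B[:,1] = (-0.40395,+0.89327,-0.19721)
r₃ = r₁×r₂ = (-0.42387,+0.00827,+0.90569); SVD([r₁ r₂ r₃]) → R = UVᵀ:
  R  [+0.81065 -0.40395 -0.42387]
  R  [+0.44945 +0.89327 +0.00827]
  R  [+0.37529 -0.19721 +0.90569]
t = (+0.08133, -0.33465, +1.32942) m
tr R = 2.609606; θ = arccos((tr R − 1)/2) = 0.635453 rad = 36.409°
axis k = ((R−Rᵀ)₃₂, (R−Rᵀ)₁₃, (R−Rᵀ)₂₁) / (2 sinθ) = (-0.173101, -0.673211, +0.718904)
rvec = θ·k = (-0.109997, -0.427794, +0.456830)

rvec=(-0.1100, -0.4278, 0.4568) tvec=(0.0813, -0.3346, 1.3294)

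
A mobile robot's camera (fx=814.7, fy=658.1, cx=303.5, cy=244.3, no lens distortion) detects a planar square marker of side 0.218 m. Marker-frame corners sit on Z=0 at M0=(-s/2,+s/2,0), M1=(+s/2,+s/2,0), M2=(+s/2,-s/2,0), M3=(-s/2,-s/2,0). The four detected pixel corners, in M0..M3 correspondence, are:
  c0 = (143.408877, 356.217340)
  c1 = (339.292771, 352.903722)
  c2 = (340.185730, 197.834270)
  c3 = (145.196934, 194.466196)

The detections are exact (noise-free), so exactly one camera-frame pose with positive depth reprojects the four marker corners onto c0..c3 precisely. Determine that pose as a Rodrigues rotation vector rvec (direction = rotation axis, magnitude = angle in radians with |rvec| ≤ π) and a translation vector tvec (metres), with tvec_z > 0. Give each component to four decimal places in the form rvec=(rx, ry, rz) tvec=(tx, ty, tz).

Intrinsics K: fx=814.7, fy=658.1, cx=303.5, cy=244.3
Marker side s = 0.218 m; corners in marker frame (Z=0):
  M0 = (-0.1090, +0.1090, 0)
  M1 = (+0.1090, +0.1090, 0)
  M2 = (+0.1090, -0.1090, 0)
  M3 = (-0.1090, -0.1090, 0)
Detected image corners:
  c0 = (143.408877, 356.217340) px
  c1 = (339.292771, 352.903722) px
  c2 = (340.185730, 197.834270) px
  c3 = (145.196934, 194.466196) px
Planar DLT: solve 8×8 A·h = b for H (H[2,2]=1):
  H  [+943.32078 -10.86929 +244.08341]
  H  [+53.43575 +720.90999 +275.18575]
  H  [+0.19349 -0.01968 +1.00000]
B = K⁻¹H; ‖b₁‖=1.102940, ‖b₂‖=1.102940; λ = 2/(‖b₁‖+‖b₂‖) = 0.906668, sign → tz>0 ⇒ λ=+0.906668
r₁ = λ·B[:,0] = (+0.98446,+0.00850,+0.17543); r₂ = λ·B[:,1] = (-0.00545,+0.99983,-0.01785)
r₃ = r₁×r₂ = (-0.17555,+0.01661,+0.98433); SVD([r₁ r₂ r₃]) → R = UVᵀ:
  R  [+0.98446 -0.00545 -0.17555]
  R  [+0.00850 +0.99983 +0.01661]
  R  [+0.17543 -0.01785 +0.98433]
t = (-0.06612, +0.04255, +0.90667) m
tr R = 2.968612; θ = arccos((tr R − 1)/2) = 0.177400 rad = 10.164°
axis k = ((R−Rᵀ)₃₂, (R−Rᵀ)₁₃, (R−Rᵀ)₂₁) / (2 sinθ) = (-0.097627, -0.994439, +0.039509)
rvec = θ·k = (-0.017319, -0.176414, +0.007009)

rvec=(-0.0173, -0.1764, 0.0070) tvec=(-0.0661, 0.0426, 0.9067)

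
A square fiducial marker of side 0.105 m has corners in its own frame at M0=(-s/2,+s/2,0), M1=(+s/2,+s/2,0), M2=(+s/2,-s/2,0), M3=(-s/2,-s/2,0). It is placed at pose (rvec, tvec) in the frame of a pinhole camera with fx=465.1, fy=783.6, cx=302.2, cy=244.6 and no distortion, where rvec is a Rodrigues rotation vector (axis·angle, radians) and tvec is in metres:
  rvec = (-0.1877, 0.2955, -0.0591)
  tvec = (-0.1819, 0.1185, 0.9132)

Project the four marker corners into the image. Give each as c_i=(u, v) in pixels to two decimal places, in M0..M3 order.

c0=(185.45, 393.53) c1=(234.04, 390.62) c2=(233.92, 298.54) c3=(186.38, 304.30)

Intrinsics K: fx=465.1, fy=783.6, cx=302.2, cy=244.6
Marker side s = 0.105 m; corners in marker frame (Z=0):
  M0 = (-0.0525, +0.0525, 0)
  M1 = (+0.0525, +0.0525, 0)
  M2 = (+0.0525, -0.0525, 0)
  M3 = (-0.0525, -0.0525, 0)
rvec = (-0.1877, 0.2955, -0.0591), |rvec| = θ = 0.35503 rad = 20.342°
Rodrigues: sinθ=0.34762, 1−cosθ=0.06236; R = I + sinθ·[k]× + (1−cosθ)·[k]×²:
    [+0.95507 +0.03042 +0.29482]
    [-0.08531 +0.98084 +0.17514]
    [-0.28384 -0.19242 +0.93937]
t = (-0.1819, 0.1185, 0.9132) m
M0: Pc = R·M0+t = (-0.23044, +0.17447, +0.91800); u = 465.1·(-0.23044)/0.91800 + 302.2 = 185.4467, v = 783.6·(+0.17447)/0.91800 + 244.6 = 393.5292
M1: Pc = R·M1+t = (-0.13016, +0.16552, +0.88820); u = 465.1·(-0.13016)/0.88820 + 302.2 = 234.0414, v = 783.6·(+0.16552)/0.88820 + 244.6 = 390.6239
M2: Pc = R·M2+t = (-0.13336, +0.06253, +0.90840); u = 465.1·(-0.13336)/0.90840 + 302.2 = 233.9218, v = 783.6·(+0.06253)/0.90840 + 244.6 = 298.5369
M3: Pc = R·M3+t = (-0.23364, +0.07148, +0.93820); u = 465.1·(-0.23364)/0.93820 + 302.2 = 186.3774, v = 783.6·(+0.07148)/0.93820 + 244.6 = 304.3049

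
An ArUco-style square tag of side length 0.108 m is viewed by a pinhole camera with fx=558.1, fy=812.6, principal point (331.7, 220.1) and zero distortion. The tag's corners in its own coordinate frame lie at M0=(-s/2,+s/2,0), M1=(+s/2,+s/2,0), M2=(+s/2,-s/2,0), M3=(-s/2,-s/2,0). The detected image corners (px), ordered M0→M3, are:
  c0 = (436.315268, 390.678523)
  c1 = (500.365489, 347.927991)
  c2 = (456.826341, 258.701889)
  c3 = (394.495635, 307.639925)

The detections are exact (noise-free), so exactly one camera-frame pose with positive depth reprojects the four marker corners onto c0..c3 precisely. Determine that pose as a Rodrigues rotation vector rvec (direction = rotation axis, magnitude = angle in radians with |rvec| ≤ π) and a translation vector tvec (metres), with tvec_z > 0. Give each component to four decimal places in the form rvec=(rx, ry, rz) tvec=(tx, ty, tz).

Intrinsics K: fx=558.1, fy=812.6, cx=331.7, cy=220.1
Marker side s = 0.108 m; corners in marker frame (Z=0):
  M0 = (-0.0540, +0.0540, 0)
  M1 = (+0.0540, +0.0540, 0)
  M2 = (+0.0540, -0.0540, 0)
  M3 = (-0.0540, -0.0540, 0)
Detected image corners:
  c0 = (436.315268, 390.678523) px
  c1 = (500.365489, 347.927991) px
  c2 = (456.826341, 258.701889) px
  c3 = (394.495635, 307.639925) px
Planar DLT: solve 8×8 A·h = b for H (H[2,2]=1):
  H  [+322.36040 +459.79741 +446.16485]
  H  [-616.05964 +843.95721 +327.30230]
  H  [-0.58792 +0.14512 +1.00000]
B = K⁻¹H; ‖b₁‖=1.250476, ‖b₂‖=1.250476; λ = 2/(‖b₁‖+‖b₂‖) = 0.799696, sign → tz>0 ⇒ λ=+0.799696
r₁ = λ·B[:,0] = (+0.74134,-0.47893,-0.47015); r₂ = λ·B[:,1] = (+0.58986,+0.79912,+0.11606)
r₃ = r₁×r₂ = (+0.32013,-0.36336,+0.87492); SVD([r₁ r₂ r₃]) → R = UVᵀ:
  R  [+0.74134 +0.58986 +0.32013]
  R  [-0.47893 +0.79912 -0.36336]
  R  [-0.47015 +0.11606 +0.87492]
t = (+0.16402, +0.10550, +0.79970) m
tr R = 2.415378; θ = arccos((tr R − 1)/2) = 0.784574 rad = 44.953°
axis k = ((R−Rᵀ)₃₂, (R−Rᵀ)₁₃, (R−Rᵀ)₂₁) / (2 sinθ) = (+0.339279, +0.559274, -0.756375)
rvec = θ·k = (+0.266190, +0.438792, -0.593432)

rvec=(0.2662, 0.4388, -0.5934) tvec=(0.1640, 0.1055, 0.7997)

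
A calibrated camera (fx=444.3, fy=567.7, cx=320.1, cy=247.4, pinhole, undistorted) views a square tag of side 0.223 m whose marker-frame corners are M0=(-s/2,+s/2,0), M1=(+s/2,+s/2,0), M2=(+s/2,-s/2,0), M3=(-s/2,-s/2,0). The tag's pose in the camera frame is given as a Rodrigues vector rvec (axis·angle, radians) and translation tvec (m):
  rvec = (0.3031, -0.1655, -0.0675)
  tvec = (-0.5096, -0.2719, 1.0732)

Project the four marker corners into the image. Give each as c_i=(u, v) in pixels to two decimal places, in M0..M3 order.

c0=(69.52, 166.37) c1=(163.84, 158.57) c2=(149.99, 38.78) c3=(48.99, 43.12)

Intrinsics K: fx=444.3, fy=567.7, cx=320.1, cy=247.4
Marker side s = 0.223 m; corners in marker frame (Z=0):
  M0 = (-0.1115, +0.1115, 0)
  M1 = (+0.1115, +0.1115, 0)
  M2 = (+0.1115, -0.1115, 0)
  M3 = (-0.1115, -0.1115, 0)
rvec = (0.3031, -0.1655, -0.0675), |rvec| = θ = 0.35188 rad = 20.161°
Rodrigues: sinθ=0.34466, 1−cosθ=0.06127; R = I + sinθ·[k]× + (1−cosθ)·[k]×²:
    [+0.98419 +0.04129 -0.17223]
    [-0.09094 +0.95228 -0.29136]
    [+0.15198 +0.30241 +0.94098]
t = (-0.5096, -0.2719, 1.0732) m
M0: Pc = R·M0+t = (-0.61473, -0.15558, +1.08997); u = 444.3·(-0.61473)/1.08997 + 320.1 = 69.5195, v = 567.7·(-0.15558)/1.08997 + 247.4 = 166.3675
M1: Pc = R·M1+t = (-0.39526, -0.17586, +1.12386); u = 444.3·(-0.39526)/1.12386 + 320.1 = 163.8415, v = 567.7·(-0.17586)/1.12386 + 247.4 = 158.5674
M2: Pc = R·M2+t = (-0.40447, -0.38822, +1.05643); u = 444.3·(-0.40447)/1.05643 + 320.1 = 149.9940, v = 567.7·(-0.38822)/1.05643 + 247.4 = 38.7797
M3: Pc = R·M3+t = (-0.62394, -0.36794, +1.02254); u = 444.3·(-0.62394)/1.02254 + 320.1 = 48.9923, v = 567.7·(-0.36794)/1.02254 + 247.4 = 43.1240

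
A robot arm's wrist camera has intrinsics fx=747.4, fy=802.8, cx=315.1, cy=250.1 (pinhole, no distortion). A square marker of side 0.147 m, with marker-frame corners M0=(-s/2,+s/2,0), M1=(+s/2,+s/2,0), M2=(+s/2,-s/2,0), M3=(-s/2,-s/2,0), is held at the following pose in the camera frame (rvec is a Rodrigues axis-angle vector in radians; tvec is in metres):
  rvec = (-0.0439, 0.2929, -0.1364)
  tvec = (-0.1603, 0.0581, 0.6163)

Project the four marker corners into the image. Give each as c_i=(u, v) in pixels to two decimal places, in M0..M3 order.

c0=(54.45, 429.25) c1=(212.34, 413.90) c2=(190.55, 216.69) c3=(36.36, 244.68)

Intrinsics K: fx=747.4, fy=802.8, cx=315.1, cy=250.1
Marker side s = 0.147 m; corners in marker frame (Z=0):
  M0 = (-0.0735, +0.0735, 0)
  M1 = (+0.0735, +0.0735, 0)
  M2 = (+0.0735, -0.0735, 0)
  M3 = (-0.0735, -0.0735, 0)
rvec = (-0.0439, 0.2929, -0.1364), |rvec| = θ = 0.32607 rad = 18.683°
Rodrigues: sinθ=0.32032, 1−cosθ=0.05269; R = I + sinθ·[k]× + (1−cosθ)·[k]×²:
    [+0.94826 +0.12762 +0.29070]
    [-0.14037 +0.98982 +0.02333]
    [-0.28477 -0.06293 +0.95653]
t = (-0.1603, 0.0581, 0.6163) m
M0: Pc = R·M0+t = (-0.22062, +0.14117, +0.63261); u = 747.4·(-0.22062)/0.63261 + 315.1 = 54.4492, v = 802.8·(+0.14117)/0.63261 + 250.1 = 429.2489
M1: Pc = R·M1+t = (-0.08122, +0.12054, +0.59074); u = 747.4·(-0.08122)/0.59074 + 315.1 = 212.3388, v = 802.8·(+0.12054)/0.59074 + 250.1 = 413.9027
M2: Pc = R·M2+t = (-0.09998, -0.02497, +0.59999); u = 747.4·(-0.09998)/0.59999 + 315.1 = 190.5534, v = 802.8·(-0.02497)/0.59999 + 250.1 = 216.6910
M3: Pc = R·M3+t = (-0.23938, -0.00434, +0.64186); u = 747.4·(-0.23938)/0.64186 + 315.1 = 36.3600, v = 802.8·(-0.00434)/0.64186 + 250.1 = 244.6779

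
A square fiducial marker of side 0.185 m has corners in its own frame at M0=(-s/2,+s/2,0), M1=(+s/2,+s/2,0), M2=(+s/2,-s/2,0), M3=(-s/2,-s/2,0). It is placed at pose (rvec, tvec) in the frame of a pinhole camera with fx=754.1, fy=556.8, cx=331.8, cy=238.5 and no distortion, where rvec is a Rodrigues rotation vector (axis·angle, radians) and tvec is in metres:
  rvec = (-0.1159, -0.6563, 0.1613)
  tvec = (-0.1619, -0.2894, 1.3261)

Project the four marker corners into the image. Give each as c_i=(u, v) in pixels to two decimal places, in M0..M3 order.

Intrinsics K: fx=754.1, fy=556.8, cx=331.8, cy=238.5
Marker side s = 0.185 m; corners in marker frame (Z=0):
  M0 = (-0.0925, +0.0925, 0)
  M1 = (+0.0925, +0.0925, 0)
  M2 = (+0.0925, -0.0925, 0)
  M3 = (-0.0925, -0.0925, 0)
rvec = (-0.1159, -0.6563, 0.1613), |rvec| = θ = 0.68570 rad = 39.288°
Rodrigues: sinθ=0.63321, 1−cosθ=0.22602; R = I + sinθ·[k]× + (1−cosθ)·[k]×²:
    [+0.78044 -0.11239 -0.61505]
    [+0.18552 +0.98104 +0.05614]
    [+0.59708 -0.15792 +0.78649]
t = (-0.1619, -0.2894, 1.3261) m
M0: Pc = R·M0+t = (-0.24449, -0.21581, +1.25626); u = 754.1·(-0.24449)/1.25626 + 331.8 = 185.0417, v = 556.8·(-0.21581)/1.25626 + 238.5 = 142.8467
M1: Pc = R·M1+t = (-0.10011, -0.18149, +1.36672); u = 754.1·(-0.10011)/1.36672 + 331.8 = 276.5659, v = 556.8·(-0.18149)/1.36672 + 238.5 = 164.5598
M2: Pc = R·M2+t = (-0.07931, -0.36299, +1.39594); u = 754.1·(-0.07931)/1.39594 + 331.8 = 288.9538, v = 556.8·(-0.36299)/1.39594 + 238.5 = 93.7154
M3: Pc = R·M3+t = (-0.22369, -0.39731, +1.28548); u = 754.1·(-0.22369)/1.28548 + 331.8 = 200.5741, v = 556.8·(-0.39731)/1.28548 + 238.5 = 66.4082

c0=(185.04, 142.85) c1=(276.57, 164.56) c2=(288.95, 93.72) c3=(200.57, 66.41)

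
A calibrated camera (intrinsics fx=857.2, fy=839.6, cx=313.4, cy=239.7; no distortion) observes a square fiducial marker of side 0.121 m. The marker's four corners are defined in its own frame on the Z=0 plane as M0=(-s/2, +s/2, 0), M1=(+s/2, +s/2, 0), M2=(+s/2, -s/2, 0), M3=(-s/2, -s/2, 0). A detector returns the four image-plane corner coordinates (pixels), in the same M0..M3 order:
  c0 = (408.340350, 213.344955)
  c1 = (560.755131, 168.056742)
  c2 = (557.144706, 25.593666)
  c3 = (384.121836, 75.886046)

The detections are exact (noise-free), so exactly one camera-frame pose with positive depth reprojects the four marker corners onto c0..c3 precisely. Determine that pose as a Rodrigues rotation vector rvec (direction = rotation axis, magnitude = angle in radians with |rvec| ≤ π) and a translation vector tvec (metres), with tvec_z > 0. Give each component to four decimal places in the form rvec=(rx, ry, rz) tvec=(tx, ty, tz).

rvec=(0.6752, -0.1357, -0.2702) tvec=(0.1169, -0.0830, 0.6075)

Intrinsics K: fx=857.2, fy=839.6, cx=313.4, cy=239.7
Marker side s = 0.121 m; corners in marker frame (Z=0):
  M0 = (-0.0605, +0.0605, 0)
  M1 = (+0.0605, +0.0605, 0)
  M2 = (+0.0605, -0.0605, 0)
  M3 = (-0.0605, -0.0605, 0)
Detected image corners:
  c0 = (408.340350, 213.344955) px
  c1 = (560.755131, 168.056742) px
  c2 = (557.144706, 25.593666) px
  c3 = (384.121836, 75.886046) px
Planar DLT: solve 8×8 A·h = b for H (H[2,2]=1):
  H  [+1368.14473 +612.11435 +478.32498]
  H  [-386.39679 +1282.51249 +125.04308]
  H  [+0.06015 +1.04154 +1.00000]
B = K⁻¹H; ‖b₁‖=1.645970, ‖b₂‖=1.645970; λ = 2/(‖b₁‖+‖b₂‖) = 0.607545, sign → tz>0 ⇒ λ=+0.607545
r₁ = λ·B[:,0] = (+0.95632,-0.29003,+0.03654); r₂ = λ·B[:,1] = (+0.20249,+0.74739,+0.63278)
r₃ = r₁×r₂ = (-0.21084,-0.59774,+0.77347); SVD([r₁ r₂ r₃]) → R = UVᵀ:
  R  [+0.95632 +0.20249 -0.21084]
  R  [-0.29003 +0.74739 -0.59774]
  R  [+0.03654 +0.63278 +0.77347]
t = (+0.11689, -0.08297, +0.60754) m
tr R = 2.477173; θ = arccos((tr R − 1)/2) = 0.739825 rad = 42.389°
axis k = ((R−Rᵀ)₃₂, (R−Rᵀ)₁₃, (R−Rᵀ)₂₁) / (2 sinθ) = (+0.912634, -0.183476, -0.365287)
rvec = θ·k = (+0.675190, -0.135740, -0.270249)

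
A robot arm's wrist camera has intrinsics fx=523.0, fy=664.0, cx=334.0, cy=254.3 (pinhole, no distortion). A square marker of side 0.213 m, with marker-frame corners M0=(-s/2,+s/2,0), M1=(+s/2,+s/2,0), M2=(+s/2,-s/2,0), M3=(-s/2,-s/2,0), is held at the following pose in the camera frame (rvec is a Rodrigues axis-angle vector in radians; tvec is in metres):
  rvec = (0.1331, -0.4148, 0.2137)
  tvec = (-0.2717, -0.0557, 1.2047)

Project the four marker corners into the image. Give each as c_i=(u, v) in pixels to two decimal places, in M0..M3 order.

c0=(158.92, 270.48) c1=(250.28, 289.40) c2=(269.95, 179.37) c3=(178.67, 151.75)

Intrinsics K: fx=523.0, fy=664.0, cx=334.0, cy=254.3
Marker side s = 0.213 m; corners in marker frame (Z=0):
  M0 = (-0.1065, +0.1065, 0)
  M1 = (+0.1065, +0.1065, 0)
  M2 = (+0.1065, -0.1065, 0)
  M3 = (-0.1065, -0.1065, 0)
rvec = (0.1331, -0.4148, 0.2137), |rvec| = θ = 0.48522 rad = 27.801°
Rodrigues: sinθ=0.46641, 1−cosθ=0.11543; R = I + sinθ·[k]× + (1−cosθ)·[k]×²:
    [+0.89326 -0.23248 -0.38477]
    [+0.17834 +0.96893 -0.17140]
    [+0.41266 +0.08448 +0.90696]
t = (-0.2717, -0.0557, 1.2047) m
M0: Pc = R·M0+t = (-0.39159, +0.02850, +1.16975); u = 523.0·(-0.39159)/1.16975 + 334.0 = 158.9180, v = 664.0·(+0.02850)/1.16975 + 254.3 = 270.4760
M1: Pc = R·M1+t = (-0.20133, +0.06648, +1.25765); u = 523.0·(-0.20133)/1.25765 + 334.0 = 250.2767, v = 664.0·(+0.06648)/1.25765 + 254.3 = 289.4018
M2: Pc = R·M2+t = (-0.15181, -0.13990, +1.23965); u = 523.0·(-0.15181)/1.23965 + 334.0 = 269.9528, v = 664.0·(-0.13990)/1.23965 + 254.3 = 179.3664
M3: Pc = R·M3+t = (-0.34207, -0.17788, +1.15175); u = 523.0·(-0.34207)/1.15175 + 334.0 = 178.6683, v = 664.0·(-0.17788)/1.15175 + 254.3 = 151.7476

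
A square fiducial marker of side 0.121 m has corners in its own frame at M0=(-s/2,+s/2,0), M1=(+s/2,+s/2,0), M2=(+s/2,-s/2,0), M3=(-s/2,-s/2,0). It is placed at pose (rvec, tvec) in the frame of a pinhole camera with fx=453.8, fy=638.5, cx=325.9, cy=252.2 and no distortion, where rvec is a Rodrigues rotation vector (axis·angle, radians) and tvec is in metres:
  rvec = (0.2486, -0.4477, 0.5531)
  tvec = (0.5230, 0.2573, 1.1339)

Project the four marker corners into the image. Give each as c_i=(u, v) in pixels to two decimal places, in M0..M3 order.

c0=(506.92, 413.01) c1=(533.71, 434.83) c2=(562.42, 381.77) c3=(536.81, 356.93)

Intrinsics K: fx=453.8, fy=638.5, cx=325.9, cy=252.2
Marker side s = 0.121 m; corners in marker frame (Z=0):
  M0 = (-0.0605, +0.0605, 0)
  M1 = (+0.0605, +0.0605, 0)
  M2 = (+0.0605, -0.0605, 0)
  M3 = (-0.0605, -0.0605, 0)
rvec = (0.2486, -0.4477, 0.5531), |rvec| = θ = 0.75376 rad = 43.187°
Rodrigues: sinθ=0.68439, 1−cosθ=0.27088; R = I + sinθ·[k]× + (1−cosθ)·[k]×²:
    [+0.75858 -0.55526 -0.34094]
    [+0.44913 +0.82468 -0.34378]
    [+0.47205 +0.10766 +0.87497]
t = (0.5230, 0.2573, 1.1339) m
M0: Pc = R·M0+t = (+0.44351, +0.28002, +1.11185); u = 453.8·(+0.44351)/1.11185 + 325.9 = 506.9183, v = 638.5·(+0.28002)/1.11185 + 252.2 = 413.0064
M1: Pc = R·M1+t = (+0.53530, +0.33437, +1.16897); u = 453.8·(+0.53530)/1.16897 + 325.9 = 533.7062, v = 638.5·(+0.33437)/1.16897 + 252.2 = 434.8325
M2: Pc = R·M2+t = (+0.60249, +0.23458, +1.15595); u = 453.8·(+0.60249)/1.15595 + 325.9 = 562.4239, v = 638.5·(+0.23458)/1.15595 + 252.2 = 381.7725
M3: Pc = R·M3+t = (+0.51070, +0.18023, +1.09883); u = 453.8·(+0.51070)/1.09883 + 325.9 = 536.8112, v = 638.5·(+0.18023)/1.09883 + 252.2 = 356.9295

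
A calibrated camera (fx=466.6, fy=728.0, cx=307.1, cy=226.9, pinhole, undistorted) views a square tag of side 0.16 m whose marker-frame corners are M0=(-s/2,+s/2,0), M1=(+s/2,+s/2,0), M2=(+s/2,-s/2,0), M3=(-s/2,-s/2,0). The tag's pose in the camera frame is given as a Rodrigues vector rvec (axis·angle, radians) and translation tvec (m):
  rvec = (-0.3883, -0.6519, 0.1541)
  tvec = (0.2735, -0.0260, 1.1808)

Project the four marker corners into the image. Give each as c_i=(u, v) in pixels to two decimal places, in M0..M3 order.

Intrinsics K: fx=466.6, fy=728.0, cx=307.1, cy=226.9
Marker side s = 0.16 m; corners in marker frame (Z=0):
  M0 = (-0.0800, +0.0800, 0)
  M1 = (+0.0800, +0.0800, 0)
  M2 = (+0.0800, -0.0800, 0)
  M3 = (-0.0800, -0.0800, 0)
rvec = (-0.3883, -0.6519, 0.1541), |rvec| = θ = 0.77427 rad = 44.363°
Rodrigues: sinθ=0.69920, 1−cosθ=0.28507; R = I + sinθ·[k]× + (1−cosθ)·[k]×²:
    [+0.78663 -0.01879 -0.61714]
    [+0.25953 +0.91701 +0.30288]
    [+0.56024 -0.39842 +0.72622]
t = (0.2735, -0.0260, 1.1808) m
M0: Pc = R·M0+t = (+0.20907, +0.02660, +1.10411); u = 466.6·(+0.20907)/1.10411 + 307.1 = 395.4524, v = 728.0·(+0.02660)/1.10411 + 226.9 = 244.4381
M1: Pc = R·M1+t = (+0.33493, +0.06812, +1.19375); u = 466.6·(+0.33493)/1.19375 + 307.1 = 438.0131, v = 728.0·(+0.06812)/1.19375 + 226.9 = 268.4445
M2: Pc = R·M2+t = (+0.33793, -0.07860, +1.25749); u = 466.6·(+0.33793)/1.25749 + 307.1 = 432.4922, v = 728.0·(-0.07860)/1.25749 + 226.9 = 181.3968
M3: Pc = R·M3+t = (+0.21207, -0.12012, +1.16785); u = 466.6·(+0.21207)/1.16785 + 307.1 = 391.8308, v = 728.0·(-0.12012)/1.16785 + 226.9 = 152.0195

c0=(395.45, 244.44) c1=(438.01, 268.44) c2=(432.49, 181.40) c3=(391.83, 152.02)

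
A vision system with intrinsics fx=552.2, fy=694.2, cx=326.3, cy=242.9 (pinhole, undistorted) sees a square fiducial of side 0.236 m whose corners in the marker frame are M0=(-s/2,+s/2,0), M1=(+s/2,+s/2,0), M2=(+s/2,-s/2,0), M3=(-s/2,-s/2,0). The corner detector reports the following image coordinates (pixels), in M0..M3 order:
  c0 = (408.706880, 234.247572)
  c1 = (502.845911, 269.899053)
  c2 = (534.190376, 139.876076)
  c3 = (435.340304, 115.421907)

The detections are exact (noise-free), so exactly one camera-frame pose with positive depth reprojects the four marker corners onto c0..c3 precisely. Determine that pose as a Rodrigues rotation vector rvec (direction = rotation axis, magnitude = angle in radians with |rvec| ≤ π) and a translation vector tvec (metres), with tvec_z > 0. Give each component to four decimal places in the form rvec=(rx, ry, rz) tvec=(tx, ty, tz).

Intrinsics K: fx=552.2, fy=694.2, cx=326.3, cy=242.9
Marker side s = 0.236 m; corners in marker frame (Z=0):
  M0 = (-0.1180, +0.1180, 0)
  M1 = (+0.1180, +0.1180, 0)
  M2 = (+0.1180, -0.1180, 0)
  M3 = (-0.1180, -0.1180, 0)
Detected image corners:
  c0 = (408.706880, 234.247572) px
  c1 = (502.845911, 269.899053) px
  c2 = (534.190376, 139.876076) px
  c3 = (435.340304, 115.421907) px
Planar DLT: solve 8×8 A·h = b for H (H[2,2]=1):
  H  [+219.67104 -81.88532 +467.83435]
  H  [+51.23746 +542.43715 +189.77999]
  H  [-0.40211 +0.08607 +1.00000]
B = K⁻¹H; ‖b₁‖=0.781967, ‖b₂‖=0.781967; λ = 2/(‖b₁‖+‖b₂‖) = 1.278826, sign → tz>0 ⇒ λ=+1.278826
r₁ = λ·B[:,0] = (+0.81260,+0.27432,-0.51423); r₂ = λ·B[:,1] = (-0.25468,+0.96074,+0.11007)
r₃ = r₁×r₂ = (+0.52424,+0.04152,+0.85056); SVD([r₁ r₂ r₃]) → R = UVᵀ:
  R  [+0.81260 -0.25468 +0.52424]
  R  [+0.27432 +0.96074 +0.04152]
  R  [-0.51423 +0.11007 +0.85056]
t = (+0.32778, -0.09786, +1.27883) m
tr R = 2.623896; θ = arccos((tr R − 1)/2) = 0.623315 rad = 35.713°
axis k = ((R−Rᵀ)₃₂, (R−Rᵀ)₁₃, (R−Rᵀ)₂₁) / (2 sinθ) = (+0.058712, +0.889517, +0.453115)
rvec = θ·k = (+0.036596, +0.554449, +0.282433)

rvec=(0.0366, 0.5544, 0.2824) tvec=(0.3278, -0.0979, 1.2788)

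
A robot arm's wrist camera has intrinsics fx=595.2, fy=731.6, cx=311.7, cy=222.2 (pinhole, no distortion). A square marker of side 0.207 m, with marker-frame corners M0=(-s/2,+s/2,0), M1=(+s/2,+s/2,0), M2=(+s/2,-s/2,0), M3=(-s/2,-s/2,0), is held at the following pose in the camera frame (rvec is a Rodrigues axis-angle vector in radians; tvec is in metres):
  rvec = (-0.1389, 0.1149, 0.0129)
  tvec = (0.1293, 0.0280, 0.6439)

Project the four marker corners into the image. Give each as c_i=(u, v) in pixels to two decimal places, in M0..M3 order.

c0=(334.28, 370.43) c1=(533.26, 377.34) c2=(527.47, 138.43) c3=(337.14, 140.31)

Intrinsics K: fx=595.2, fy=731.6, cx=311.7, cy=222.2
Marker side s = 0.207 m; corners in marker frame (Z=0):
  M0 = (-0.1035, +0.1035, 0)
  M1 = (+0.1035, +0.1035, 0)
  M2 = (+0.1035, -0.1035, 0)
  M3 = (-0.1035, -0.1035, 0)
rvec = (-0.1389, 0.1149, 0.0129), |rvec| = θ = 0.18073 rad = 10.355°
Rodrigues: sinθ=0.17974, 1−cosθ=0.01629; R = I + sinθ·[k]× + (1−cosθ)·[k]×²:
    [+0.99333 -0.02079 +0.11338]
    [+0.00487 +0.99030 +0.13888]
    [-0.11517 -0.13741 +0.98380]
t = (0.1293, 0.0280, 0.6439) m
M0: Pc = R·M0+t = (+0.02434, +0.12999, +0.64160); u = 595.2·(+0.02434)/0.64160 + 311.7 = 334.2783, v = 731.6·(+0.12999)/0.64160 + 222.2 = 370.4263
M1: Pc = R·M1+t = (+0.22996, +0.13100, +0.61776); u = 595.2·(+0.22996)/0.61776 + 311.7 = 533.2612, v = 731.6·(+0.13100)/0.61776 + 222.2 = 377.3408
M2: Pc = R·M2+t = (+0.23426, -0.07399, +0.64620); u = 595.2·(+0.23426)/0.64620 + 311.7 = 527.4725, v = 731.6·(-0.07399)/0.64620 + 222.2 = 138.4302
M3: Pc = R·M3+t = (+0.02864, -0.07500, +0.67004); u = 595.2·(+0.02864)/0.67004 + 311.7 = 337.1423, v = 731.6·(-0.07500)/0.67004 + 222.2 = 140.3096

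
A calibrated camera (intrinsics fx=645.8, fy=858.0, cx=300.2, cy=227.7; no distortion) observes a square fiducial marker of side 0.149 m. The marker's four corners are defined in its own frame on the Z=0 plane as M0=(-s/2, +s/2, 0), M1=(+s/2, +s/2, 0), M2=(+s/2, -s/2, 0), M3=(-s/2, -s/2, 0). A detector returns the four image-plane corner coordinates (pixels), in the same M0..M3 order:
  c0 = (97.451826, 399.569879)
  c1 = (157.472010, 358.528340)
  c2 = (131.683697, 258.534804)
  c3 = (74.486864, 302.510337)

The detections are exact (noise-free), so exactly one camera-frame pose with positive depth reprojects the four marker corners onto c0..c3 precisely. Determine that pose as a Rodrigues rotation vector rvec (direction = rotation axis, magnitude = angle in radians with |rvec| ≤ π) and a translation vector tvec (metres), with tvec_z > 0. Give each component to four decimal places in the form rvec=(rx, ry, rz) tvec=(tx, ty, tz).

Intrinsics K: fx=645.8, fy=858.0, cx=300.2, cy=227.7
Marker side s = 0.149 m; corners in marker frame (Z=0):
  M0 = (-0.0745, +0.0745, 0)
  M1 = (+0.0745, +0.0745, 0)
  M2 = (+0.0745, -0.0745, 0)
  M3 = (-0.0745, -0.0745, 0)
Detected image corners:
  c0 = (97.451826, 399.569879) px
  c1 = (157.472010, 358.528340) px
  c2 = (131.683697, 258.534804) px
  c3 = (74.486864, 302.510337) px
Planar DLT: solve 8×8 A·h = b for H (H[2,2]=1):
  H  [+360.03583 +139.92407 +114.46055]
  H  [-380.32642 +593.88295 +329.49404]
  H  [-0.28772 -0.20364 +1.00000]
B = K⁻¹H; ‖b₁‖=0.833806, ‖b₂‖=0.833806; λ = 2/(‖b₁‖+‖b₂‖) = 1.199320, sign → tz>0 ⇒ λ=+1.199320
r₁ = λ·B[:,0] = (+0.82903,-0.44005,-0.34506); r₂ = λ·B[:,1] = (+0.37338,+0.89495,-0.24423)
r₃ = r₁×r₂ = (+0.41629,+0.07363,+0.90625); SVD([r₁ r₂ r₃]) → R = UVᵀ:
  R  [+0.82903 +0.37338 +0.41629]
  R  [-0.44005 +0.89495 +0.07363]
  R  [-0.34506 -0.24423 +0.90625]
t = (-0.34494, +0.14229, +1.19932) m
tr R = 2.630224; θ = arccos((tr R − 1)/2) = 0.617874 rad = 35.402°
axis k = ((R−Rᵀ)₃₂, (R−Rᵀ)₁₃, (R−Rᵀ)₂₁) / (2 sinθ) = (-0.274350, +0.657128, -0.702079)
rvec = θ·k = (-0.169513, +0.406022, -0.433796)

rvec=(-0.1695, 0.4060, -0.4338) tvec=(-0.3449, 0.1423, 1.1993)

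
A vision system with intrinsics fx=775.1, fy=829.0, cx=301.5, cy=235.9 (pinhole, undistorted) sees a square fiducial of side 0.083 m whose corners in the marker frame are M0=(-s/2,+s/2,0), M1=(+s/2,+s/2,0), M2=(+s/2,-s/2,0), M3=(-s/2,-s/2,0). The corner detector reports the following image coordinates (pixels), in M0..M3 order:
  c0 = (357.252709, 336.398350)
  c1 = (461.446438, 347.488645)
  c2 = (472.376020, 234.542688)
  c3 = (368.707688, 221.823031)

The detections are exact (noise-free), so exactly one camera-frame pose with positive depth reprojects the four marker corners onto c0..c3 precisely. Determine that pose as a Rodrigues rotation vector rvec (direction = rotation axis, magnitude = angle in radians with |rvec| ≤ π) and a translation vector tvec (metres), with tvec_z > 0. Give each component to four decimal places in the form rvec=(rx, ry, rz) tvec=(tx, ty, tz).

rvec=(-0.0194, -0.1080, 0.1099) tvec=(0.0884, 0.0357, 0.6020)

Intrinsics K: fx=775.1, fy=829.0, cx=301.5, cy=235.9
Marker side s = 0.083 m; corners in marker frame (Z=0):
  M0 = (-0.0415, +0.0415, 0)
  M1 = (+0.0415, +0.0415, 0)
  M2 = (+0.0415, -0.0415, 0)
  M3 = (-0.0415, -0.0415, 0)
Detected image corners:
  c0 = (357.252709, 336.398350) px
  c1 = (461.446438, 347.488645) px
  c2 = (472.376020, 234.542688) px
  c3 = (368.707688, 221.823031) px
Planar DLT: solve 8×8 A·h = b for H (H[2,2]=1):
  H  [+1325.59720 -152.18970 +415.33702]
  H  [+193.89033 +1358.60764 +285.00810]
  H  [+0.17694 -0.04185 +1.00000]
B = K⁻¹H; ‖b₁‖=1.661080, ‖b₂‖=1.661080; λ = 2/(‖b₁‖+‖b₂‖) = 0.602018, sign → tz>0 ⇒ λ=+0.602018
r₁ = λ·B[:,0] = (+0.98815,+0.11049,+0.10652); r₂ = λ·B[:,1] = (-0.10840,+0.99379,-0.02520)
r₃ = r₁×r₂ = (-0.10864,+0.01335,+0.99399); SVD([r₁ r₂ r₃]) → R = UVᵀ:
  R  [+0.98815 -0.10840 -0.10864]
  R  [+0.11049 +0.99379 +0.01335]
  R  [+0.10652 -0.02520 +0.99399]
t = (+0.08842, +0.03566, +0.60202) m
tr R = 2.975931; θ = arccos((tr R − 1)/2) = 0.155299 rad = 8.898°
axis k = ((R−Rᵀ)₃₂, (R−Rᵀ)₁₃, (R−Rᵀ)₂₁) / (2 sinθ) = (-0.124599, -0.695545, +0.707596)
rvec = θ·k = (-0.019350, -0.108017, +0.109889)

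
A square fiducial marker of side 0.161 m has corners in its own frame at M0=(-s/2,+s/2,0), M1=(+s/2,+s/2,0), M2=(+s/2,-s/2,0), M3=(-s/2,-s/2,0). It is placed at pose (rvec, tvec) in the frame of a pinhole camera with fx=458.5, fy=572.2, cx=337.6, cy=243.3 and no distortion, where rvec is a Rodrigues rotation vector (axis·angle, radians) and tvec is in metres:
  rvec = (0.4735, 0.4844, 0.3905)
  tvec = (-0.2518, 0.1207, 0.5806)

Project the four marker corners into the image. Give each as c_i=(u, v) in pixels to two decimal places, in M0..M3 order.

Intrinsics K: fx=458.5, fy=572.2, cx=337.6, cy=243.3
Marker side s = 0.161 m; corners in marker frame (Z=0):
  M0 = (-0.0805, +0.0805, 0)
  M1 = (+0.0805, +0.0805, 0)
  M2 = (+0.0805, -0.0805, 0)
  M3 = (-0.0805, -0.0805, 0)
rvec = (0.4735, 0.4844, 0.3905), |rvec| = θ = 0.78188 rad = 44.798°
Rodrigues: sinθ=0.70461, 1−cosθ=0.29041; R = I + sinθ·[k]× + (1−cosθ)·[k]×²:
    [+0.81610 -0.24295 +0.52437]
    [+0.46087 +0.82106 -0.33685]
    [-0.34870 +0.51657 +0.78203]
t = (-0.2518, 0.1207, 0.5806) m
M0: Pc = R·M0+t = (-0.33705, +0.14970, +0.65025); u = 458.5·(-0.33705)/0.65025 + 337.6 = 99.9404, v = 572.2·(+0.14970)/0.65025 + 243.3 = 375.0264
M1: Pc = R·M1+t = (-0.20566, +0.22389, +0.59411); u = 458.5·(-0.20566)/0.59411 + 337.6 = 178.8828, v = 572.2·(+0.22389)/0.59411 + 243.3 = 458.9366
M2: Pc = R·M2+t = (-0.16655, +0.09170, +0.51095); u = 458.5·(-0.16655)/0.51095 + 337.6 = 188.1487, v = 572.2·(+0.09170)/0.51095 + 243.3 = 345.9987
M3: Pc = R·M3+t = (-0.29794, +0.01751, +0.56709); u = 458.5·(-0.29794)/0.56709 + 337.6 = 96.7116, v = 572.2·(+0.01751)/0.56709 + 243.3 = 260.9630

c0=(99.94, 375.03) c1=(178.88, 458.94) c2=(188.15, 346.00) c3=(96.71, 260.96)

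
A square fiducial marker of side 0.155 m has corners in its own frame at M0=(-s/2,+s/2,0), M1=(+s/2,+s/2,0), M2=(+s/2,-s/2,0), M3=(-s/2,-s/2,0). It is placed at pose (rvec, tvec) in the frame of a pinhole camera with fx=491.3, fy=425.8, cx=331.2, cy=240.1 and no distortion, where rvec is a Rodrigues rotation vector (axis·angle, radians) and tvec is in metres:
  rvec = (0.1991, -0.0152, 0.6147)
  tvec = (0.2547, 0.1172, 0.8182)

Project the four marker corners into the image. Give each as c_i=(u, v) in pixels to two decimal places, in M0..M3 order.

c0=(418.48, 309.54) c1=(491.59, 353.60) c2=(551.15, 292.47) c3=(476.32, 245.99)

Intrinsics K: fx=491.3, fy=425.8, cx=331.2, cy=240.1
Marker side s = 0.155 m; corners in marker frame (Z=0):
  M0 = (-0.0775, +0.0775, 0)
  M1 = (+0.0775, +0.0775, 0)
  M2 = (+0.0775, -0.0775, 0)
  M3 = (-0.0775, -0.0775, 0)
rvec = (0.1991, -0.0152, 0.6147), |rvec| = θ = 0.64632 rad = 37.031°
Rodrigues: sinθ=0.60225, 1−cosθ=0.20169; R = I + sinθ·[k]× + (1−cosθ)·[k]×²:
    [+0.81745 -0.57425 +0.04493]
    [+0.57133 +0.79842 -0.19004]
    [+0.07326 +0.18101 +0.98075]
t = (0.2547, 0.1172, 0.8182) m
M0: Pc = R·M0+t = (+0.14684, +0.13480, +0.82655); u = 491.3·(+0.14684)/0.82655 + 331.2 = 418.4834, v = 425.8·(+0.13480)/0.82655 + 240.1 = 309.5423
M1: Pc = R·M1+t = (+0.27355, +0.22336, +0.83791); u = 491.3·(+0.27355)/0.83791 + 331.2 = 491.5927, v = 425.8·(+0.22336)/0.83791 + 240.1 = 353.6028
M2: Pc = R·M2+t = (+0.36256, +0.09960, +0.80985); u = 491.3·(+0.36256)/0.80985 + 331.2 = 551.1472, v = 425.8·(+0.09960)/0.80985 + 240.1 = 292.4677
M3: Pc = R·M3+t = (+0.23585, +0.01104, +0.79849); u = 491.3·(+0.23585)/0.79849 + 331.2 = 476.3160, v = 425.8·(+0.01104)/0.79849 + 240.1 = 245.9896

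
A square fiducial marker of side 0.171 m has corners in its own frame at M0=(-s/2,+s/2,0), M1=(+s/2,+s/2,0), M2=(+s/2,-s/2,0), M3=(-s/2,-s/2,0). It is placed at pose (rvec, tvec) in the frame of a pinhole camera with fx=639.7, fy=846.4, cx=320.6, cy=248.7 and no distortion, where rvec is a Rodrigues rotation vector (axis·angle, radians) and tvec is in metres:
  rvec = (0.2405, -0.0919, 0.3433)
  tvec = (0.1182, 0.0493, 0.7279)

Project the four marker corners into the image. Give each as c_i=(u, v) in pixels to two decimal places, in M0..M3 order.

c0=(328.10, 363.65) c1=(463.29, 421.79) c2=(522.86, 247.20) c3=(382.36, 180.41)

Intrinsics K: fx=639.7, fy=846.4, cx=320.6, cy=248.7
Marker side s = 0.171 m; corners in marker frame (Z=0):
  M0 = (-0.0855, +0.0855, 0)
  M1 = (+0.0855, +0.0855, 0)
  M2 = (+0.0855, -0.0855, 0)
  M3 = (-0.0855, -0.0855, 0)
rvec = (0.2405, -0.0919, 0.3433), |rvec| = θ = 0.42912 rad = 24.587°
Rodrigues: sinθ=0.41607, 1−cosθ=0.09067; R = I + sinθ·[k]× + (1−cosθ)·[k]×²:
    [+0.93781 -0.34374 -0.04845]
    [+0.32198 +0.91349 -0.24872]
    [+0.12976 +0.21765 +0.96736]
t = (0.1182, 0.0493, 0.7279) m
M0: Pc = R·M0+t = (+0.00863, +0.09987, +0.73542); u = 639.7·(+0.00863)/0.73542 + 320.6 = 328.1042, v = 846.4·(+0.09987)/0.73542 + 248.7 = 363.6470
M1: Pc = R·M1+t = (+0.16899, +0.15493, +0.75760); u = 639.7·(+0.16899)/0.75760 + 320.6 = 463.2931, v = 846.4·(+0.15493)/0.75760 + 248.7 = 421.7919
M2: Pc = R·M2+t = (+0.22777, -0.00127, +0.72038); u = 639.7·(+0.22777)/0.72038 + 320.6 = 522.8619, v = 846.4·(-0.00127)/0.72038 + 248.7 = 247.2026
M3: Pc = R·M3+t = (+0.06741, -0.05633, +0.69820); u = 639.7·(+0.06741)/0.69820 + 320.6 = 382.3595, v = 846.4·(-0.05633)/0.69820 + 248.7 = 180.4097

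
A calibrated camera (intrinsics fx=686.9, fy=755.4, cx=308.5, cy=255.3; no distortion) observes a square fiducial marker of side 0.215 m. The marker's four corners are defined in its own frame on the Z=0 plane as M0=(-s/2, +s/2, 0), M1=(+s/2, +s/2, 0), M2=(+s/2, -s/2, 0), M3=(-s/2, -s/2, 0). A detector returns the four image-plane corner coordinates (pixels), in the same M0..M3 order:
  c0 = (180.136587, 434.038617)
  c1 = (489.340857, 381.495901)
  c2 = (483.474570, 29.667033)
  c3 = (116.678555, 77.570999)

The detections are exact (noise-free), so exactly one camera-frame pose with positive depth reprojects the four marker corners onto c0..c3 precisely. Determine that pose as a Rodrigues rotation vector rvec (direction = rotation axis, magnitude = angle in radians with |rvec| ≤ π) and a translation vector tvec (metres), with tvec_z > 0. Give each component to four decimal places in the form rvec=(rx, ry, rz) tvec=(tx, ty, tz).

Intrinsics K: fx=686.9, fy=755.4, cx=308.5, cy=255.3
Marker side s = 0.215 m; corners in marker frame (Z=0):
  M0 = (-0.1075, +0.1075, 0)
  M1 = (+0.1075, +0.1075, 0)
  M2 = (+0.1075, -0.1075, 0)
  M3 = (-0.1075, -0.1075, 0)
Detected image corners:
  c0 = (180.136587, 434.038617) px
  c1 = (489.340857, 381.495901) px
  c2 = (483.474570, 29.667033) px
  c3 = (116.678555, 77.570999) px
Planar DLT: solve 8×8 A·h = b for H (H[2,2]=1):
  H  [+1615.15736 +404.74810 +321.95503]
  H  [-195.08695 +1825.78831 +244.98432]
  H  [+0.17083 +0.77499 +1.00000]
B = K⁻¹H; ‖b₁‖=2.302838, ‖b₂‖=2.302838; λ = 2/(‖b₁‖+‖b₂‖) = 0.434247, sign → tz>0 ⇒ λ=+0.434247
r₁ = λ·B[:,0] = (+0.98776,-0.13722,+0.07418); r₂ = λ·B[:,1] = (+0.10473,+0.93583,+0.33654)
r₃ = r₁×r₂ = (-0.11560,-0.32465,+0.93874); SVD([r₁ r₂ r₃]) → R = UVᵀ:
  R  [+0.98776 +0.10473 -0.11560]
  R  [-0.13722 +0.93583 -0.32465]
  R  [+0.07418 +0.33654 +0.93874]
t = (+0.00851, -0.00593, +0.43425) m
tr R = 2.862331; θ = arccos((tr R − 1)/2) = 0.373200 rad = 21.383°
axis k = ((R−Rᵀ)₃₂, (R−Rᵀ)₁₃, (R−Rᵀ)₂₁) / (2 sinθ) = (+0.906737, -0.260262, -0.331801)
rvec = θ·k = (+0.338394, -0.097130, -0.123828)

rvec=(0.3384, -0.0971, -0.1238) tvec=(0.0085, -0.0059, 0.4342)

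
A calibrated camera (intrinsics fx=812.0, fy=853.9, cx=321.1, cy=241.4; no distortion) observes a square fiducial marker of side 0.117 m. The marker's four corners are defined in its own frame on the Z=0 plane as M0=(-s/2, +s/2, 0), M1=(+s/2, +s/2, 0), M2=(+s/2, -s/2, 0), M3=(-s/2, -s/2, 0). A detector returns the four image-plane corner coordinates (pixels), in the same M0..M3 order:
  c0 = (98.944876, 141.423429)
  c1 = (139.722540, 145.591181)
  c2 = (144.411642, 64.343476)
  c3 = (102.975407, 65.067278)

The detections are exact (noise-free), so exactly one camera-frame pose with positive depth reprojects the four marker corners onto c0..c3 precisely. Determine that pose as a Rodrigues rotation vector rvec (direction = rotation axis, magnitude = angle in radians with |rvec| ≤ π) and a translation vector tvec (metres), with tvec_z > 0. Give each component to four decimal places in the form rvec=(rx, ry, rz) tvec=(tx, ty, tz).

Intrinsics K: fx=812.0, fy=853.9, cx=321.1, cy=241.4
Marker side s = 0.117 m; corners in marker frame (Z=0):
  M0 = (-0.0585, +0.0585, 0)
  M1 = (+0.0585, +0.0585, 0)
  M2 = (+0.0585, -0.0585, 0)
  M3 = (-0.0585, -0.0585, 0)
Detected image corners:
  c0 = (98.944876, 141.423429) px
  c1 = (139.722540, 145.591181) px
  c2 = (144.411642, 64.343476) px
  c3 = (102.975407, 65.067278) px
Planar DLT: solve 8×8 A·h = b for H (H[2,2]=1):
  H  [+286.64579 -27.39702 +120.86332]
  H  [-40.60027 +681.24769 +104.26502]
  H  [-0.53231 +0.08047 +1.00000]
B = K⁻¹H; ‖b₁‖=0.781977, ‖b₂‖=0.781977; λ = 2/(‖b₁‖+‖b₂‖) = 1.278810, sign → tz>0 ⇒ λ=+1.278810
r₁ = λ·B[:,0] = (+0.72062,+0.13164,-0.68072); r₂ = λ·B[:,1] = (-0.08384,+0.99115,+0.10291)
r₃ = r₁×r₂ = (+0.68824,-0.01709,+0.72528); SVD([r₁ r₂ r₃]) → R = UVᵀ:
  R  [+0.72062 -0.08384 +0.68824]
  R  [+0.13164 +0.99115 -0.01709]
  R  [-0.68072 +0.10291 +0.72528]
t = (-0.31535, -0.20537, +1.27881) m
tr R = 2.437052; θ = arccos((tr R − 1)/2) = 0.769116 rad = 44.067°
axis k = ((R−Rᵀ)₃₂, (R−Rᵀ)₁₃, (R−Rᵀ)₂₁) / (2 sinθ) = (+0.086268, +0.984155, +0.154910)
rvec = θ·k = (+0.066350, +0.756929, +0.119144)

rvec=(0.0663, 0.7569, 0.1191) tvec=(-0.3154, -0.2054, 1.2788)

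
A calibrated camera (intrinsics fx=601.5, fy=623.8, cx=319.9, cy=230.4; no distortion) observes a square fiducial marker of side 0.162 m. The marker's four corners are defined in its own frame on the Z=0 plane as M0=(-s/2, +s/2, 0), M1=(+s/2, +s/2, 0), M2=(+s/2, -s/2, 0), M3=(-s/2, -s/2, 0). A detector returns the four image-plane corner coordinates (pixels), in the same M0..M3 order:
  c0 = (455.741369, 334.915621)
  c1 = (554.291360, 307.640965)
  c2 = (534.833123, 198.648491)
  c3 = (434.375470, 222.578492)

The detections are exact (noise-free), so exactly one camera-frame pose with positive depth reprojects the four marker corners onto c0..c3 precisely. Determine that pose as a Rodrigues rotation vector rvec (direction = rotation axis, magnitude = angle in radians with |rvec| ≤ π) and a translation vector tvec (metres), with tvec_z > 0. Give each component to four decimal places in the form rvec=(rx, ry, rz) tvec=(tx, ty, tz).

Intrinsics K: fx=601.5, fy=623.8, cx=319.9, cy=230.4
Marker side s = 0.162 m; corners in marker frame (Z=0):
  M0 = (-0.0810, +0.0810, 0)
  M1 = (+0.0810, +0.0810, 0)
  M2 = (+0.0810, -0.0810, 0)
  M3 = (-0.0810, -0.0810, 0)
Detected image corners:
  c0 = (455.741369, 334.915621) px
  c1 = (554.291360, 307.640965) px
  c2 = (534.833123, 198.648491) px
  c3 = (434.375470, 222.578492) px
Planar DLT: solve 8×8 A·h = b for H (H[2,2]=1):
  H  [+715.24921 +163.72867 +495.69663]
  H  [-103.78379 +703.27544 +266.07673]
  H  [+0.20425 +0.07644 +1.00000]
B = K⁻¹H; ‖b₁‖=1.125892, ‖b₂‖=1.125892; λ = 2/(‖b₁‖+‖b₂‖) = 0.888185, sign → tz>0 ⇒ λ=+0.888185
r₁ = λ·B[:,0] = (+0.95967,-0.21477,+0.18141); r₂ = λ·B[:,1] = (+0.20565,+0.97627,+0.06790)
r₃ = r₁×r₂ = (-0.19169,-0.02785,+0.98106); SVD([r₁ r₂ r₃]) → R = UVᵀ:
  R  [+0.95967 +0.20565 -0.19169]
  R  [-0.21477 +0.97627 -0.02785]
  R  [+0.18141 +0.06790 +0.98106]
t = (+0.25958, +0.05080, +0.88818) m
tr R = 2.916995; θ = arccos((tr R − 1)/2) = 0.289112 rad = 16.565°
axis k = ((R−Rᵀ)₃₂, (R−Rᵀ)₁₃, (R−Rᵀ)₂₁) / (2 sinθ) = (+0.167919, -0.654327, -0.737332)
rvec = θ·k = (+0.048547, -0.189174, -0.213172)

rvec=(0.0485, -0.1892, -0.2132) tvec=(0.2596, 0.0508, 0.8882)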